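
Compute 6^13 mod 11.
Using Fermat: 6^{10} ≡ 1 (mod 11). 13 ≡ 3 (mod 10). So 6^{13} ≡ 6^{3} ≡ 7 (mod 11)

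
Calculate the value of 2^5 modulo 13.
5 = 4 + 1 (binary 101). Repeated squaring mod 13: 2^1 ≡ 2; 2^2 ≡ 2² = 4 ≡ 4; 2^4 ≡ 4² = 16 ≡ 3. Multiply: 2^5 = 2^4 × 2^1 ≡ 3 × 2 (mod 13): 3 × 2 = 6 ≡ 6. So 2^5 ≡ 6 (mod 13).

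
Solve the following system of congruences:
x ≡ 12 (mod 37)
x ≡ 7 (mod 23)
789

Using the Chinese Remainder Theorem:
M = product of moduli = 851
For equation 1: M_1 = 23, 23 ≡ 23 (mod 37), inverse of 23 mod 37 is 29 (check: 23 × 29 = 667 ≡ 1 (mod 37))
For equation 2: M_2 = 37, 37 ≡ 14 (mod 23), inverse of 37 mod 23 is 5 (check: 14 × 5 = 70 ≡ 1 (mod 23))
Combine: x ≡ Σ r_i×M_i×(M_i⁻¹ mod m_i) = 12×23×29 + 7×37×5 = 8004 + 1295 = 9299
9299 mod 851 = 789
x ≡ 789 (mod 851)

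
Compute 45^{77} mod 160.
125

Using successive squaring:
Binary expansion of 77: 1001101
Powers of 45 mod 160 (each is the square of the previous):
  45^1 ≡ 45 (mod 160)
  45^2 ≡ 45² = 2025 ≡ 105 (mod 160)
  45^4 ≡ 105² = 11025 ≡ 145 (mod 160)
  45^8 ≡ 145² = 21025 ≡ 65 (mod 160)
  45^16 ≡ 65² = 4225 ≡ 65 (mod 160)
  45^32 ≡ 65² = 4225 ≡ 65 (mod 160)
  45^64 ≡ 65² = 4225 ≡ 65 (mod 160)
77 = 64 + 8 + 4 + 1, so 45^77 = 45^64 × 45^8 × 45^4 × 45^1 ≡ 65 × 65 × 145 × 45 (mod 160)
Multiplying step by step:
  65 × 65 = 4225 ≡ 65 (mod 160)
  65 × 145 = 9425 ≡ 145 (mod 160)
  145 × 45 = 6525 ≡ 125 (mod 160)
Result: 45^77 ≡ 125 (mod 160)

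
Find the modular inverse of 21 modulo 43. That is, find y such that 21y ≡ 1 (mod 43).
41

Using Extended Euclidean Algorithm:
gcd(21, 43) = 1
Bezout coefficients: 21 × -2 + 43 × 1 = 1
So 21 × -2 ≡ 1 (mod 43)
The inverse is -2 mod 43 = 41
Verification: 21 × 41 = 861 = 20 × 43 + 1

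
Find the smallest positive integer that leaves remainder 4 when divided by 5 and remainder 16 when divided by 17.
M = 5 × 17 = 85. M₁ = 17, y₁ ≡ 3 (mod 5). M₂ = 5, y₂ ≡ 7 (mod 17). r = 4×17×3 + 16×5×7 ≡ 84 (mod 85). The smallest positive such number is 84.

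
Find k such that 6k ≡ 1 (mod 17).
6^(-1) ≡ 3 (mod 17). Verification: 6 × 3 = 18 ≡ 1 (mod 17)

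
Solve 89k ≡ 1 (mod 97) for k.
12

Using Extended Euclidean Algorithm:
gcd(89, 97) = 1
Bezout coefficients: 89 × 12 + 97 × -11 = 1
So 89 × 12 ≡ 1 (mod 97)
The inverse is 12 mod 97 = 12
Verification: 89 × 12 = 1068 = 11 × 97 + 1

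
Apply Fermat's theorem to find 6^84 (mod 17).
By Fermat: 6^{16} ≡ 1 (mod 17). 84 = 5×16 + 4. So 6^{84} ≡ 6^{4} ≡ 4 (mod 17)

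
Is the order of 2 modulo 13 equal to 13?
No, the actual order is 12, not 13.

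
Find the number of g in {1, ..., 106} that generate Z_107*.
Number of primitive roots mod 107 = φ(106) = 52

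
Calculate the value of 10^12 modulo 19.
Using repeated squaring. 12 = 8 + 4 (binary 1100). Repeated squaring mod 19: 10^1 ≡ 10; 10^2 ≡ 10² = 100 ≡ 5; 10^4 ≡ 5² = 25 ≡ 6; 10^8 ≡ 6² = 36 ≡ 17. Multiply: 10^12 = 10^8 × 10^4 ≡ 17 × 6 (mod 19): 17 × 6 = 102 ≡ 7. So 10^12 ≡ 7 (mod 19).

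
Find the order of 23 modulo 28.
Powers of 23 mod 28: 23^1≡23, 23^2≡25, 23^3≡15, 23^4≡9, 23^5≡11, 23^6≡1. Order = 6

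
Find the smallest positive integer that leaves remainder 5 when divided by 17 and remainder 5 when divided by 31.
M = 17 × 31 = 527. M₁ = 31, y₁ ≡ 11 (mod 17). M₂ = 17, y₂ ≡ 11 (mod 31). t = 5×31×11 + 5×17×11 ≡ 5 (mod 527). The smallest positive such number is 5.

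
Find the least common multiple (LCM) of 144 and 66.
1584

First find GCD(144, 66) using the Euclidean algorithm:
144 = 2 × 66 + 12
66 = 5 × 12 + 6
12 = 2 × 6 + 0
GCD(144, 66) = 6

LCM formula: LCM(a, b) = (a × b) / GCD(a, b)
LCM(144, 66) = (144 × 66) / 6
LCM(144, 66) = 9504 / 6
LCM(144, 66) = 1584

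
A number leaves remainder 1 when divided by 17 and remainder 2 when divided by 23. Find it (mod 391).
M = 17 × 23 = 391. M₁ = 23, y₁ ≡ 3 (mod 17). M₂ = 17, y₂ ≡ 19 (mod 23). z = 1×23×3 + 2×17×19 ≡ 324 (mod 391)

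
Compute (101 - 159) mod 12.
2

(101 - 159) = -58
-58 mod 12 = 2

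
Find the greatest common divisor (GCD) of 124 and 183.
1

Using the Euclidean algorithm:
124 = 0 × 183 + 124
183 = 1 × 124 + 59
124 = 2 × 59 + 6
59 = 9 × 6 + 5
6 = 1 × 5 + 1
5 = 5 × 1 + 0

GCD(124, 183) = 1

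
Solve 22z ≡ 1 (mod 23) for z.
22^(-1) ≡ 22 (mod 23). Verification: 22 × 22 = 484 ≡ 1 (mod 23)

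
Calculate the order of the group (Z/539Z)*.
420

Prime factorization: 539 = 7^2 × 11
Using the formula φ(n) = n × Π(1 - 1/p) for each prime factor p:
φ(539) = 539 × (1 - 1/7) × (1 - 1/11)
φ(539) = 420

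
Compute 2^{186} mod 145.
129

Using successive squaring:
Binary expansion of 186: 10111010
Powers of 2 mod 145 (each is the square of the previous):
  2^1 ≡ 2 (mod 145)
  2^2 ≡ 2² = 4 ≡ 4 (mod 145)
  2^4 ≡ 4² = 16 ≡ 16 (mod 145)
  2^8 ≡ 16² = 256 ≡ 111 (mod 145)
  2^16 ≡ 111² = 12321 ≡ 141 (mod 145)
  2^32 ≡ 141² = 19881 ≡ 16 (mod 145)
  2^64 ≡ 16² = 256 ≡ 111 (mod 145)
  2^128 ≡ 111² = 12321 ≡ 141 (mod 145)
186 = 128 + 32 + 16 + 8 + 2, so 2^186 = 2^128 × 2^32 × 2^16 × 2^8 × 2^2 ≡ 141 × 16 × 141 × 111 × 4 (mod 145)
Multiplying step by step:
  141 × 16 = 2256 ≡ 81 (mod 145)
  81 × 141 = 11421 ≡ 111 (mod 145)
  111 × 111 = 12321 ≡ 141 (mod 145)
  141 × 4 = 564 ≡ 129 (mod 145)
Result: 2^186 ≡ 129 (mod 145)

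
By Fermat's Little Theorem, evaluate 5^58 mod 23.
By Fermat: 5^{22} ≡ 1 (mod 23). 58 = 2×22 + 14. So 5^{58} ≡ 5^{14} ≡ 13 (mod 23)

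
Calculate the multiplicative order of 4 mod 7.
Powers of 4 mod 7: 4^1≡4, 4^2≡2, 4^3≡1. Order = 3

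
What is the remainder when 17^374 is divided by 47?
Using Fermat: 17^{46} ≡ 1 (mod 47). 374 ≡ 6 (mod 46). So 17^{374} ≡ 17^{6} ≡ 14 (mod 47)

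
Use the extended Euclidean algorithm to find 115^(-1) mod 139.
Extended GCD: 115(-29) + 139(24) = 1. So 115^(-1) ≡ 110 ≡ 110 (mod 139). Verify: 115 × 110 = 12650 ≡ 1 (mod 139)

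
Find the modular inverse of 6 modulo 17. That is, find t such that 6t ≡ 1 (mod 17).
3

Using Extended Euclidean Algorithm:
gcd(6, 17) = 1
Bezout coefficients: 6 × 3 + 17 × -1 = 1
So 6 × 3 ≡ 1 (mod 17)
The inverse is 3 mod 17 = 3
Verification: 6 × 3 = 18 = 1 × 17 + 1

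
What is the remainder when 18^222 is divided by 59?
Using Fermat: 18^{58} ≡ 1 (mod 59). 222 ≡ 48 (mod 58). So 18^{222} ≡ 18^{48} ≡ 27 (mod 59)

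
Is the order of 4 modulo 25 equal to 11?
No, the actual order is 10, not 11.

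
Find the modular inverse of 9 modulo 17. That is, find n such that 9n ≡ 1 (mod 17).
2

Using Extended Euclidean Algorithm:
gcd(9, 17) = 1
Bezout coefficients: 9 × 2 + 17 × -1 = 1
So 9 × 2 ≡ 1 (mod 17)
The inverse is 2 mod 17 = 2
Verification: 9 × 2 = 18 = 1 × 17 + 1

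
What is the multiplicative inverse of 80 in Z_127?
80^(-1) ≡ 27 (mod 127). Verification: 80 × 27 = 2160 ≡ 1 (mod 127)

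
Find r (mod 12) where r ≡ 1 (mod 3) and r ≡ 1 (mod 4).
M = 3 × 4 = 12. M₁ = 4, y₁ ≡ 1 (mod 3). M₂ = 3, y₂ ≡ 3 (mod 4). r = 1×4×1 + 1×3×3 ≡ 1 (mod 12)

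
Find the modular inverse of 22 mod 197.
22^(-1) ≡ 9 (mod 197). Verification: 22 × 9 = 198 ≡ 1 (mod 197)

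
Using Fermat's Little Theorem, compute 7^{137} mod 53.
29

By Fermat's Little Theorem, a^(p-1) ≡ 1 (mod p) for prime p and gcd(a, p) = 1
Here p = 53, so 7^52 ≡ 1 (mod 53)
We can reduce the exponent: 137 mod 52 = 33
So 7^137 ≡ 7^33 (mod 53)
Computing: 7^33 mod 53 = 29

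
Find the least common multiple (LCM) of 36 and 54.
108

First find GCD(36, 54) using the Euclidean algorithm:
36 = 0 × 54 + 36
54 = 1 × 36 + 18
36 = 2 × 18 + 0
GCD(36, 54) = 18

LCM formula: LCM(a, b) = (a × b) / GCD(a, b)
LCM(36, 54) = (36 × 54) / 18
LCM(36, 54) = 1944 / 18
LCM(36, 54) = 108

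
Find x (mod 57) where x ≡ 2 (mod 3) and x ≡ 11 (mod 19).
M = 3 × 19 = 57. M₁ = 19, y₁ ≡ 1 (mod 3). M₂ = 3, y₂ ≡ 13 (mod 19). x = 2×19×1 + 11×3×13 ≡ 11 (mod 57)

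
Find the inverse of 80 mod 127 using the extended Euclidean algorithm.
Extended GCD: 80(27) + 127(-17) = 1. So 80^(-1) ≡ 27 ≡ 27 (mod 127). Verify: 80 × 27 = 2160 ≡ 1 (mod 127)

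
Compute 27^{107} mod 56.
27

Using successive squaring:
Binary expansion of 107: 1101011
Powers of 27 mod 56 (each is the square of the previous):
  27^1 ≡ 27 (mod 56)
  27^2 ≡ 27² = 729 ≡ 1 (mod 56)
  27^4 ≡ 1² = 1 ≡ 1 (mod 56)
  27^8 ≡ 1² = 1 ≡ 1 (mod 56)
  27^16 ≡ 1² = 1 ≡ 1 (mod 56)
  27^32 ≡ 1² = 1 ≡ 1 (mod 56)
  27^64 ≡ 1² = 1 ≡ 1 (mod 56)
107 = 64 + 32 + 8 + 2 + 1, so 27^107 = 27^64 × 27^32 × 27^8 × 27^2 × 27^1 ≡ 1 × 1 × 1 × 1 × 27 (mod 56)
Multiplying step by step:
  1 × 1 = 1 ≡ 1 (mod 56)
  1 × 1 = 1 ≡ 1 (mod 56)
  1 × 1 = 1 ≡ 1 (mod 56)
  1 × 27 = 27 ≡ 27 (mod 56)
Result: 27^107 ≡ 27 (mod 56)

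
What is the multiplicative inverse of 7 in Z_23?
10

Using Extended Euclidean Algorithm:
gcd(7, 23) = 1
Bezout coefficients: 7 × 10 + 23 × -3 = 1
So 7 × 10 ≡ 1 (mod 23)
The inverse is 10 mod 23 = 10
Verification: 7 × 10 = 70 = 3 × 23 + 1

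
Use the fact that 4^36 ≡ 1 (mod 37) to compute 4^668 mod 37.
By Fermat: 4^{36} ≡ 1 (mod 37). 668 ≡ 20 (mod 36). So 4^{668} ≡ 4^{20} ≡ 16 (mod 37)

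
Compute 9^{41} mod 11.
9

Using successive squaring:
Binary expansion of 41: 101001
Powers of 9 mod 11 (each is the square of the previous):
  9^1 ≡ 9 (mod 11)
  9^2 ≡ 9² = 81 ≡ 4 (mod 11)
  9^4 ≡ 4² = 16 ≡ 5 (mod 11)
  9^8 ≡ 5² = 25 ≡ 3 (mod 11)
  9^16 ≡ 3² = 9 ≡ 9 (mod 11)
  9^32 ≡ 9² = 81 ≡ 4 (mod 11)
41 = 32 + 8 + 1, so 9^41 = 9^32 × 9^8 × 9^1 ≡ 4 × 3 × 9 (mod 11)
Multiplying step by step:
  4 × 3 = 12 ≡ 1 (mod 11)
  1 × 9 = 9 ≡ 9 (mod 11)
Result: 9^41 ≡ 9 (mod 11)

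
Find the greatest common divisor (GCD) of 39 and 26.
13

Using the Euclidean algorithm:
39 = 1 × 26 + 13
26 = 2 × 13 + 0

GCD(39, 26) = 13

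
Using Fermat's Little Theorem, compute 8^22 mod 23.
By Fermat's Little Theorem, 8^{22} ≡ 1 (mod 23) since 23 is prime and gcd(8, 23) = 1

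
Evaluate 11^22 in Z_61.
Using repeated squaring. 22 = 16 + 4 + 2 (binary 10110). Repeated squaring mod 61: 11^1 ≡ 11; 11^2 ≡ 11² = 121 ≡ 60; 11^4 ≡ 60² = 3600 ≡ 1; 11^8 ≡ 1² = 1 ≡ 1; 11^16 ≡ 1² = 1 ≡ 1. Multiply: 11^22 = 11^16 × 11^4 × 11^2 ≡ 1 × 1 × 60 (mod 61): 1 × 1 = 1 ≡ 1; 1 × 60 = 60 ≡ 60. So 11^22 ≡ 60 (mod 61).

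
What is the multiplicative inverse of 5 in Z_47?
19

Using Extended Euclidean Algorithm:
gcd(5, 47) = 1
Bezout coefficients: 5 × 19 + 47 × -2 = 1
So 5 × 19 ≡ 1 (mod 47)
The inverse is 19 mod 47 = 19
Verification: 5 × 19 = 95 = 2 × 47 + 1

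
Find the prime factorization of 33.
3 × 11

Divide by primes starting from smallest:
33 ÷ 3 = 11
11 ÷ 11 = 1

33 = 3 × 11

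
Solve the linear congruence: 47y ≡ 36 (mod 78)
24

Since gcd(47, 78) = 1 divides 36, a solution exists.
Multiply both sides by the inverse of 47 mod 78:
  47^(-1) mod 78 = 5
  x ≡ 5 × 36 ≡ 180 ≡ 24 (mod 78)
Verification: 47 × 24 = 1128 = 14 × 78 + 36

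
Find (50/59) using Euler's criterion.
(50/59) = 50^{29} mod 59 = -1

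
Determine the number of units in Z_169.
156

Prime factorization: 169 = 13^2
Using the formula φ(n) = n × Π(1 - 1/p) for each prime factor p:
φ(169) = 169 × (1 - 1/13)
φ(169) = 156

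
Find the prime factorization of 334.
2 × 167

Divide by primes starting from smallest:
334 ÷ 2 = 167
167 ÷ 167 = 1

334 = 2 × 167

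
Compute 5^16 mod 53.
Using repeated squaring. 16 = 16 (binary 10000). Repeated squaring mod 53: 5^1 ≡ 5; 5^2 ≡ 5² = 25 ≡ 25; 5^4 ≡ 25² = 625 ≡ 42; 5^8 ≡ 42² = 1764 ≡ 15; 5^16 ≡ 15² = 225 ≡ 13. So 5^16 ≡ 13 (mod 53).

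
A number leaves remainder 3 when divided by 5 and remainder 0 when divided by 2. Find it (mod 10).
M = 5 × 2 = 10. M₁ = 2, y₁ ≡ 3 (mod 5). M₂ = 5, y₂ ≡ 1 (mod 2). k = 3×2×3 + 0×5×1 ≡ 8 (mod 10)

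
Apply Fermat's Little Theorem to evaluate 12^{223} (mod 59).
48

By Fermat's Little Theorem, a^(p-1) ≡ 1 (mod p) for prime p and gcd(a, p) = 1
Here p = 59, so 12^58 ≡ 1 (mod 59)
We can reduce the exponent: 223 mod 58 = 49
So 12^223 ≡ 12^49 (mod 59)
Computing: 12^49 mod 59 = 48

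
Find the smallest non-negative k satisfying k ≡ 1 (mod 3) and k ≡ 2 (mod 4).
M = 3 × 4 = 12. M₁ = 4, y₁ ≡ 1 (mod 3). M₂ = 3, y₂ ≡ 3 (mod 4). k = 1×4×1 + 2×3×3 ≡ 10 (mod 12)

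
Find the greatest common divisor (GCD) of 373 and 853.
1

Using the Euclidean algorithm:
373 = 0 × 853 + 373
853 = 2 × 373 + 107
373 = 3 × 107 + 52
107 = 2 × 52 + 3
52 = 17 × 3 + 1
3 = 3 × 1 + 0

GCD(373, 853) = 1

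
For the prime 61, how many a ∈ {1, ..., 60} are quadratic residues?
For prime 61, there are (p-1)/2 = (61-1)/2 = 30 quadratic residues (excluding 0).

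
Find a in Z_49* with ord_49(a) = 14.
6 has order 14 mod 49 since 6^{14} ≡ 1 (mod 49) and no smaller power works.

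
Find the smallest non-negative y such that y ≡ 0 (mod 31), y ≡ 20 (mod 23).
434

Using the Chinese Remainder Theorem:
M = product of moduli = 713
For equation 1: M_1 = 23, 23 ≡ 23 (mod 31), inverse of 23 mod 31 is 27 (check: 23 × 27 = 621 ≡ 1 (mod 31))
For equation 2: M_2 = 31, 31 ≡ 8 (mod 23), inverse of 31 mod 23 is 3 (check: 8 × 3 = 24 ≡ 1 (mod 23))
Combine: y ≡ Σ r_i×M_i×(M_i⁻¹ mod m_i) = 0×23×27 + 20×31×3 = 0 + 1860 = 1860
1860 mod 713 = 434
y ≡ 434 (mod 713)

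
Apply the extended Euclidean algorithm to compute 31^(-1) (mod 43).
Extended GCD: 31(-18) + 43(13) = 1. So 31^(-1) ≡ 25 ≡ 25 (mod 43). Verify: 31 × 25 = 775 ≡ 1 (mod 43)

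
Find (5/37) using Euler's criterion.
(5/37) = 5^{18} mod 37 = -1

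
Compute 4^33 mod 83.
Using repeated squaring. 33 = 32 + 1 (binary 100001). Repeated squaring mod 83: 4^1 ≡ 4; 4^2 ≡ 4² = 16 ≡ 16; 4^4 ≡ 16² = 256 ≡ 7; 4^8 ≡ 7² = 49 ≡ 49; 4^16 ≡ 49² = 2401 ≡ 77; 4^32 ≡ 77² = 5929 ≡ 36. Multiply: 4^33 = 4^32 × 4^1 ≡ 36 × 4 (mod 83): 36 × 4 = 144 ≡ 61. So 4^33 ≡ 61 (mod 83).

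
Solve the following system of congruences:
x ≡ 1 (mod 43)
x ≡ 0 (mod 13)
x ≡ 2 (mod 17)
7397

Using the Chinese Remainder Theorem:
M = product of moduli = 9503
For equation 1: M_1 = 221, 221 ≡ 6 (mod 43), inverse of 221 mod 43 is 36 (check: 6 × 36 = 216 ≡ 1 (mod 43))
For equation 2: M_2 = 731, 731 ≡ 3 (mod 13), inverse of 731 mod 13 is 9 (check: 3 × 9 = 27 ≡ 1 (mod 13))
For equation 3: M_3 = 559, 559 ≡ 15 (mod 17), inverse of 559 mod 17 is 8 (check: 15 × 8 = 120 ≡ 1 (mod 17))
Combine: x ≡ Σ r_i×M_i×(M_i⁻¹ mod m_i) = 1×221×36 + 0×731×9 + 2×559×8 = 7956 + 0 + 8944 = 16900
16900 mod 9503 = 7397
x ≡ 7397 (mod 9503)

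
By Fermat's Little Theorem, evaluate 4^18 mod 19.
By Fermat's Little Theorem, 4^{18} ≡ 1 (mod 19) since 19 is prime and gcd(4, 19) = 1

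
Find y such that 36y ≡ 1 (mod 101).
36^(-1) ≡ 87 (mod 101). Verification: 36 × 87 = 3132 ≡ 1 (mod 101)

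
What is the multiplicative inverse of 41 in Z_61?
41^(-1) ≡ 3 (mod 61). Verification: 41 × 3 = 123 ≡ 1 (mod 61)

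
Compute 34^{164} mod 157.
106

Using successive squaring:
Binary expansion of 164: 10100100
Powers of 34 mod 157 (each is the square of the previous):
  34^1 ≡ 34 (mod 157)
  34^2 ≡ 34² = 1156 ≡ 57 (mod 157)
  34^4 ≡ 57² = 3249 ≡ 109 (mod 157)
  34^8 ≡ 109² = 11881 ≡ 106 (mod 157)
  34^16 ≡ 106² = 11236 ≡ 89 (mod 157)
  34^32 ≡ 89² = 7921 ≡ 71 (mod 157)
  34^64 ≡ 71² = 5041 ≡ 17 (mod 157)
  34^128 ≡ 17² = 289 ≡ 132 (mod 157)
164 = 128 + 32 + 4, so 34^164 = 34^128 × 34^32 × 34^4 ≡ 132 × 71 × 109 (mod 157)
Multiplying step by step:
  132 × 71 = 9372 ≡ 109 (mod 157)
  109 × 109 = 11881 ≡ 106 (mod 157)
Result: 34^164 ≡ 106 (mod 157)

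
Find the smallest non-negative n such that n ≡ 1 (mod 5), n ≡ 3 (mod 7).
31

Using the Chinese Remainder Theorem:
M = product of moduli = 35
For equation 1: M_1 = 7, 7 ≡ 2 (mod 5), inverse of 7 mod 5 is 3 (check: 2 × 3 = 6 ≡ 1 (mod 5))
For equation 2: M_2 = 5, 5 ≡ 5 (mod 7), inverse of 5 mod 7 is 3 (check: 5 × 3 = 15 ≡ 1 (mod 7))
Combine: n ≡ Σ r_i×M_i×(M_i⁻¹ mod m_i) = 1×7×3 + 3×5×3 = 21 + 45 = 66
66 mod 35 = 31
n ≡ 31 (mod 35)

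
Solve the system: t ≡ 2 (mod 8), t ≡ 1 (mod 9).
M = 8 × 9 = 72. M₁ = 9, y₁ ≡ 1 (mod 8). M₂ = 8, y₂ ≡ 8 (mod 9). t = 2×9×1 + 1×8×8 ≡ 10 (mod 72)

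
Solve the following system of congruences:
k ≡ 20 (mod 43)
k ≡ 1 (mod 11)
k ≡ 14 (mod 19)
2256

Using the Chinese Remainder Theorem:
M = product of moduli = 8987
For equation 1: M_1 = 209, 209 ≡ 37 (mod 43), inverse of 209 mod 43 is 7 (check: 37 × 7 = 259 ≡ 1 (mod 43))
For equation 2: M_2 = 817, 817 ≡ 3 (mod 11), inverse of 817 mod 11 is 4 (check: 3 × 4 = 12 ≡ 1 (mod 11))
For equation 3: M_3 = 473, 473 ≡ 17 (mod 19), inverse of 473 mod 19 is 9 (check: 17 × 9 = 153 ≡ 1 (mod 19))
Combine: k ≡ Σ r_i×M_i×(M_i⁻¹ mod m_i) = 20×209×7 + 1×817×4 + 14×473×9 = 29260 + 3268 + 59598 = 92126
92126 mod 8987 = 2256
k ≡ 2256 (mod 8987)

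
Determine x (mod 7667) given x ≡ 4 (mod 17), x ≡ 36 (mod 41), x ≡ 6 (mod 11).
446

Using the Chinese Remainder Theorem:
M = product of moduli = 7667
For equation 1: M_1 = 451, 451 ≡ 9 (mod 17), inverse of 451 mod 17 is 2 (check: 9 × 2 = 18 ≡ 1 (mod 17))
For equation 2: M_2 = 187, 187 ≡ 23 (mod 41), inverse of 187 mod 41 is 25 (check: 23 × 25 = 575 ≡ 1 (mod 41))
For equation 3: M_3 = 697, 697 ≡ 4 (mod 11), inverse of 697 mod 11 is 3 (check: 4 × 3 = 12 ≡ 1 (mod 11))
Combine: x ≡ Σ r_i×M_i×(M_i⁻¹ mod m_i) = 4×451×2 + 36×187×25 + 6×697×3 = 3608 + 168300 + 12546 = 184454
184454 mod 7667 = 446
x ≡ 446 (mod 7667)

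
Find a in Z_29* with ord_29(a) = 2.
28 has order 2 mod 29 since 28^{2} ≡ 1 (mod 29) and no smaller power works.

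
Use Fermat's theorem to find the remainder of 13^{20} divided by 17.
1

By Fermat's Little Theorem, a^(p-1) ≡ 1 (mod p) for prime p and gcd(a, p) = 1
Here p = 17, so 13^16 ≡ 1 (mod 17)
We can reduce the exponent: 20 mod 16 = 4
So 13^20 ≡ 13^4 (mod 17)
Computing: 13^4 mod 17 = 1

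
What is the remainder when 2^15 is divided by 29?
Using repeated squaring. 15 = 8 + 4 + 2 + 1 (binary 1111). Repeated squaring mod 29: 2^1 ≡ 2; 2^2 ≡ 2² = 4 ≡ 4; 2^4 ≡ 4² = 16 ≡ 16; 2^8 ≡ 16² = 256 ≡ 24. Multiply: 2^15 = 2^8 × 2^4 × 2^2 × 2^1 ≡ 24 × 16 × 4 × 2 (mod 29): 24 × 16 = 384 ≡ 7; 7 × 4 = 28 ≡ 28; 28 × 2 = 56 ≡ 27. So 2^15 ≡ 27 (mod 29).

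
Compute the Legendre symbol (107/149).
(107/149) = 107^{74} mod 149 = 1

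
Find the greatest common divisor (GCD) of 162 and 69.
3

Using the Euclidean algorithm:
162 = 2 × 69 + 24
69 = 2 × 24 + 21
24 = 1 × 21 + 3
21 = 7 × 3 + 0

GCD(162, 69) = 3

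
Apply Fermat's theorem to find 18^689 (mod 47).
By Fermat: 18^{46} ≡ 1 (mod 47). 689 ≡ 45 (mod 46). So 18^{689} ≡ 18^{45} ≡ 34 (mod 47)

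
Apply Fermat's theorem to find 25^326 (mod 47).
By Fermat: 25^{46} ≡ 1 (mod 47). 326 = 7×46 + 4. So 25^{326} ≡ 25^{4} ≡ 8 (mod 47)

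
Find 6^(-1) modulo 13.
11

Using Extended Euclidean Algorithm:
gcd(6, 13) = 1
Bezout coefficients: 6 × -2 + 13 × 1 = 1
So 6 × -2 ≡ 1 (mod 13)
The inverse is -2 mod 13 = 11
Verification: 6 × 11 = 66 = 5 × 13 + 1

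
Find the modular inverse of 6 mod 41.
6^(-1) ≡ 7 (mod 41). Verification: 6 × 7 = 42 ≡ 1 (mod 41)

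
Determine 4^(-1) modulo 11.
4^(-1) ≡ 3 (mod 11). Verification: 4 × 3 = 12 ≡ 1 (mod 11)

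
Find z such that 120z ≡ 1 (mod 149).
120^(-1) ≡ 113 (mod 149). Verification: 120 × 113 = 13560 ≡ 1 (mod 149)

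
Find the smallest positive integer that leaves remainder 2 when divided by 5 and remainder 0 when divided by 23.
M = 5 × 23 = 115. M₁ = 23, y₁ ≡ 2 (mod 5). M₂ = 5, y₂ ≡ 14 (mod 23). k = 2×23×2 + 0×5×14 ≡ 92 (mod 115). The smallest positive such number is 92.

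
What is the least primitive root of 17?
3

A primitive root g modulo p has order p-1 = 16
Prime divisors of 16: [2]
g is a primitive root iff g^(16/q) ≢ 1 (mod 17) for each prime divisor q
Testing small values:
  g = 2: 2^8 ≡ 1 (mod 17) → 2^8 ≡ 1, not primitive root
  g = 3: 3^8 ≡ 16 (mod 17) → none is 1, primitive root!
The smallest primitive root is 3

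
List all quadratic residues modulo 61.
QRs mod 61: {1, 3, 4, 5, 9, 12, 13, 14, 15, 16, 19, 20, 22, 25, 27, 34, 36, 39, 41, 42, 45, 46, 47, 48, 49, 52, 56, 57, 58, 60}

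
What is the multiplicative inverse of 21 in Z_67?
16

Using Extended Euclidean Algorithm:
gcd(21, 67) = 1
Bezout coefficients: 21 × 16 + 67 × -5 = 1
So 21 × 16 ≡ 1 (mod 67)
The inverse is 16 mod 67 = 16
Verification: 21 × 16 = 336 = 5 × 67 + 1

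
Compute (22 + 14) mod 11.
3

(22 + 14) = 36
36 mod 11 = 3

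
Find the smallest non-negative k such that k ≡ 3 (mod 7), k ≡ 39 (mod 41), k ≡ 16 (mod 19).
1802

Using the Chinese Remainder Theorem:
M = product of moduli = 5453
For equation 1: M_1 = 779, 779 ≡ 2 (mod 7), inverse of 779 mod 7 is 4 (check: 2 × 4 = 8 ≡ 1 (mod 7))
For equation 2: M_2 = 133, 133 ≡ 10 (mod 41), inverse of 133 mod 41 is 37 (check: 10 × 37 = 370 ≡ 1 (mod 41))
For equation 3: M_3 = 287, 287 ≡ 2 (mod 19), inverse of 287 mod 19 is 10 (check: 2 × 10 = 20 ≡ 1 (mod 19))
Combine: k ≡ Σ r_i×M_i×(M_i⁻¹ mod m_i) = 3×779×4 + 39×133×37 + 16×287×10 = 9348 + 191919 + 45920 = 247187
247187 mod 5453 = 1802
k ≡ 1802 (mod 5453)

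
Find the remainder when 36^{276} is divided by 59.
By Fermat: 36^{58} ≡ 1 (mod 59). 276 = 4×58 + 44. So 36^{276} ≡ 36^{44} ≡ 53 (mod 59)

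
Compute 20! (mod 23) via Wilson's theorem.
(22)! = (20)! × (21) × (22) ≡ -1 (mod 23). So (20)! ≡ -1 × [(22)(21)]^(-1) ≡ 11 (mod 23)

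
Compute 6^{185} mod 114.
24

Using successive squaring:
Binary expansion of 185: 10111001
Powers of 6 mod 114 (each is the square of the previous):
  6^1 ≡ 6 (mod 114)
  6^2 ≡ 6² = 36 ≡ 36 (mod 114)
  6^4 ≡ 36² = 1296 ≡ 42 (mod 114)
  6^8 ≡ 42² = 1764 ≡ 54 (mod 114)
  6^16 ≡ 54² = 2916 ≡ 66 (mod 114)
  6^32 ≡ 66² = 4356 ≡ 24 (mod 114)
  6^64 ≡ 24² = 576 ≡ 6 (mod 114)
  6^128 ≡ 6² = 36 ≡ 36 (mod 114)
185 = 128 + 32 + 16 + 8 + 1, so 6^185 = 6^128 × 6^32 × 6^16 × 6^8 × 6^1 ≡ 36 × 24 × 66 × 54 × 6 (mod 114)
Multiplying step by step:
  36 × 24 = 864 ≡ 66 (mod 114)
  66 × 66 = 4356 ≡ 24 (mod 114)
  24 × 54 = 1296 ≡ 42 (mod 114)
  42 × 6 = 252 ≡ 24 (mod 114)
Result: 6^185 ≡ 24 (mod 114)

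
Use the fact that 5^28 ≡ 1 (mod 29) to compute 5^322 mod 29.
By Fermat: 5^{28} ≡ 1 (mod 29). 322 ≡ 14 (mod 28). So 5^{322} ≡ 5^{14} ≡ 1 (mod 29)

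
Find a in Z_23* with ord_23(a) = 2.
22 has order 2 mod 23 since 22^{2} ≡ 1 (mod 23) and no smaller power works.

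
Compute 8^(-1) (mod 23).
3

Using Extended Euclidean Algorithm:
gcd(8, 23) = 1
Bezout coefficients: 8 × 3 + 23 × -1 = 1
So 8 × 3 ≡ 1 (mod 23)
The inverse is 3 mod 23 = 3
Verification: 8 × 3 = 24 = 1 × 23 + 1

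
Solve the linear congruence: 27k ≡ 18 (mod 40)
14

Since gcd(27, 40) = 1 divides 18, a solution exists.
Multiply both sides by the inverse of 27 mod 40:
  27^(-1) mod 40 = 3
  x ≡ 3 × 18 ≡ 54 ≡ 14 (mod 40)
Verification: 27 × 14 = 378 = 9 × 40 + 18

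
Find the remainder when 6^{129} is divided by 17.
By Fermat: 6^{16} ≡ 1 (mod 17). 129 = 8×16 + 1. So 6^{129} ≡ 6^{1} ≡ 6 (mod 17)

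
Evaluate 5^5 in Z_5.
5 ≡ 0 (mod 5). 5 = 4 + 1 (binary 101). Repeated squaring mod 5: 0^1 ≡ 0; 0^2 ≡ 0² = 0 ≡ 0; 0^4 ≡ 0² = 0 ≡ 0. Multiply: 5^5 ≡ 0^4 × 0^1 ≡ 0 × 0 (mod 5): 0 × 0 = 0 ≡ 0. So 5^5 ≡ 0 (mod 5).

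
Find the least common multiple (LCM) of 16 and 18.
144

First find GCD(16, 18) using the Euclidean algorithm:
16 = 0 × 18 + 16
18 = 1 × 16 + 2
16 = 8 × 2 + 0
GCD(16, 18) = 2

LCM formula: LCM(a, b) = (a × b) / GCD(a, b)
LCM(16, 18) = (16 × 18) / 2
LCM(16, 18) = 288 / 2
LCM(16, 18) = 144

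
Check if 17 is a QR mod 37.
By Euler's criterion: 17^{18} ≡ 36 (mod 37). Since this equals -1 (≡ 36), 17 is not a QR.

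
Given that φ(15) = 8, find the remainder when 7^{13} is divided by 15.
By Euler: 7^{8} ≡ 1 (mod 15) since gcd(7, 15) = 1. 13 = 1×8 + 5. So 7^{13} ≡ 7^{5} ≡ 7 (mod 15)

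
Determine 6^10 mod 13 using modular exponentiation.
10 = 8 + 2 (binary 1010). Repeated squaring mod 13: 6^1 ≡ 6; 6^2 ≡ 6² = 36 ≡ 10; 6^4 ≡ 10² = 100 ≡ 9; 6^8 ≡ 9² = 81 ≡ 3. Multiply: 6^10 = 6^8 × 6^2 ≡ 3 × 10 (mod 13): 3 × 10 = 30 ≡ 4. So 6^10 ≡ 4 (mod 13).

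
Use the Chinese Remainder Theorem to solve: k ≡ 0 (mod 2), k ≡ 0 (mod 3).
0

Using the Chinese Remainder Theorem:
M = product of moduli = 6
For equation 1: M_1 = 3, 3 ≡ 1 (mod 2), inverse of 3 mod 2 is 1 (check: 1 × 1 = 1 ≡ 1 (mod 2))
For equation 2: M_2 = 2, 2 ≡ 2 (mod 3), inverse of 2 mod 3 is 2 (check: 2 × 2 = 4 ≡ 1 (mod 3))
Combine: k ≡ Σ r_i×M_i×(M_i⁻¹ mod m_i) = 0×3×1 + 0×2×2 = 0 + 0 = 0
0 mod 6 = 0
k ≡ 0 (mod 6)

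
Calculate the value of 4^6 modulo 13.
6 = 4 + 2 (binary 110). Repeated squaring mod 13: 4^1 ≡ 4; 4^2 ≡ 4² = 16 ≡ 3; 4^4 ≡ 3² = 9 ≡ 9. Multiply: 4^6 = 4^4 × 4^2 ≡ 9 × 3 (mod 13): 9 × 3 = 27 ≡ 1. So 4^6 ≡ 1 (mod 13).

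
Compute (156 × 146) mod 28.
12

(156 × 146) = 22776
22776 mod 28 = 12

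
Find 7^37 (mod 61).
Using repeated squaring. 37 = 32 + 4 + 1 (binary 100101). Repeated squaring mod 61: 7^1 ≡ 7; 7^2 ≡ 7² = 49 ≡ 49; 7^4 ≡ 49² = 2401 ≡ 22; 7^8 ≡ 22² = 484 ≡ 57; 7^16 ≡ 57² = 3249 ≡ 16; 7^32 ≡ 16² = 256 ≡ 12. Multiply: 7^37 = 7^32 × 7^4 × 7^1 ≡ 12 × 22 × 7 (mod 61): 12 × 22 = 264 ≡ 20; 20 × 7 = 140 ≡ 18. So 7^37 ≡ 18 (mod 61).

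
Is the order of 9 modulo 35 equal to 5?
No, the actual order is 6, not 5.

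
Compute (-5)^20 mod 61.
Using repeated squaring. (-5) ≡ 56 (mod 61). 20 = 16 + 4 (binary 10100). Repeated squaring mod 61: 56^1 ≡ 56; 56^2 ≡ 56² = 3136 ≡ 25; 56^4 ≡ 25² = 625 ≡ 15; 56^8 ≡ 15² = 225 ≡ 42; 56^16 ≡ 42² = 1764 ≡ 56. Multiply: (-5)^20 ≡ 56^16 × 56^4 ≡ 56 × 15 (mod 61): 56 × 15 = 840 ≡ 47. So (-5)^20 ≡ 47 (mod 61).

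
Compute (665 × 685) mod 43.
26

(665 × 685) = 455525
455525 mod 43 = 26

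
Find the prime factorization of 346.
2 × 173

Divide by primes starting from smallest:
346 ÷ 2 = 173
173 ÷ 173 = 1

346 = 2 × 173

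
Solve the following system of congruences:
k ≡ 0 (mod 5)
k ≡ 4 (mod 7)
25

Using the Chinese Remainder Theorem:
M = product of moduli = 35
For equation 1: M_1 = 7, 7 ≡ 2 (mod 5), inverse of 7 mod 5 is 3 (check: 2 × 3 = 6 ≡ 1 (mod 5))
For equation 2: M_2 = 5, 5 ≡ 5 (mod 7), inverse of 5 mod 7 is 3 (check: 5 × 3 = 15 ≡ 1 (mod 7))
Combine: k ≡ Σ r_i×M_i×(M_i⁻¹ mod m_i) = 0×7×3 + 4×5×3 = 0 + 60 = 60
60 mod 35 = 25
k ≡ 25 (mod 35)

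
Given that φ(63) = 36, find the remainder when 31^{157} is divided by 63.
By Euler: 31^{36} ≡ 1 (mod 63) since gcd(31, 63) = 1. 157 = 4×36 + 13. So 31^{157} ≡ 31^{13} ≡ 31 (mod 63)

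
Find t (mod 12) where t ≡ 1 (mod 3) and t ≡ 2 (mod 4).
M = 3 × 4 = 12. M₁ = 4, y₁ ≡ 1 (mod 3). M₂ = 3, y₂ ≡ 3 (mod 4). t = 1×4×1 + 2×3×3 ≡ 10 (mod 12)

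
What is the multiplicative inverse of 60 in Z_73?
28

Using Extended Euclidean Algorithm:
gcd(60, 73) = 1
Bezout coefficients: 60 × 28 + 73 × -23 = 1
So 60 × 28 ≡ 1 (mod 73)
The inverse is 28 mod 73 = 28
Verification: 60 × 28 = 1680 = 23 × 73 + 1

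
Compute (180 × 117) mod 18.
0

(180 × 117) = 21060
21060 mod 18 = 0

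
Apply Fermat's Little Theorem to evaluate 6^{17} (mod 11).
8

By Fermat's Little Theorem, a^(p-1) ≡ 1 (mod p) for prime p and gcd(a, p) = 1
Here p = 11, so 6^10 ≡ 1 (mod 11)
We can reduce the exponent: 17 mod 10 = 7
So 6^17 ≡ 6^7 (mod 11)
Computing: 6^7 mod 11 = 8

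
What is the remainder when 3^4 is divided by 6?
4 = 4 (binary 100). Repeated squaring mod 6: 3^1 ≡ 3; 3^2 ≡ 3² = 9 ≡ 3; 3^4 ≡ 3² = 9 ≡ 3. So 3^4 ≡ 3 (mod 6).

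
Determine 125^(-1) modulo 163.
125^(-1) ≡ 30 (mod 163). Verification: 125 × 30 = 3750 ≡ 1 (mod 163)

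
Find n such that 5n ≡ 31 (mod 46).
43

Since gcd(5, 46) = 1 divides 31, a solution exists.
Multiply both sides by the inverse of 5 mod 46:
  5^(-1) mod 46 = 37
  x ≡ 37 × 31 ≡ 1147 ≡ 43 (mod 46)
Verification: 5 × 43 = 215 = 4 × 46 + 31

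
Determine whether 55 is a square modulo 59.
By Euler's criterion: 55^{29} ≡ 58 (mod 59). Since this equals -1 (≡ 58), 55 is not a QR.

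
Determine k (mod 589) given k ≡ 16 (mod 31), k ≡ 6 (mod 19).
481

Using the Chinese Remainder Theorem:
M = product of moduli = 589
For equation 1: M_1 = 19, 19 ≡ 19 (mod 31), inverse of 19 mod 31 is 18 (check: 19 × 18 = 342 ≡ 1 (mod 31))
For equation 2: M_2 = 31, 31 ≡ 12 (mod 19), inverse of 31 mod 19 is 8 (check: 12 × 8 = 96 ≡ 1 (mod 19))
Combine: k ≡ Σ r_i×M_i×(M_i⁻¹ mod m_i) = 16×19×18 + 6×31×8 = 5472 + 1488 = 6960
6960 mod 589 = 481
k ≡ 481 (mod 589)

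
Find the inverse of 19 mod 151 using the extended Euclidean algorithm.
Extended GCD: 19(8) + 151(-1) = 1. So 19^(-1) ≡ 8 ≡ 8 (mod 151). Verify: 19 × 8 = 152 ≡ 1 (mod 151)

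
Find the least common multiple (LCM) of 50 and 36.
900

First find GCD(50, 36) using the Euclidean algorithm:
50 = 1 × 36 + 14
36 = 2 × 14 + 8
14 = 1 × 8 + 6
8 = 1 × 6 + 2
6 = 3 × 2 + 0
GCD(50, 36) = 2

LCM formula: LCM(a, b) = (a × b) / GCD(a, b)
LCM(50, 36) = (50 × 36) / 2
LCM(50, 36) = 1800 / 2
LCM(50, 36) = 900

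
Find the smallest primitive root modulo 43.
p - 1 = 42 has prime divisors 2, 3, 7. h is a primitive root mod 43 iff h^(42/q) ≢ 1 (mod 43) for each such q.
h = 2: 2^21 ≡ 42, 2^14 ≡ 1, 2^6 ≡ 21 (mod 43); 2^14 ≡ 1, so not a primitive root.
h = 3: 3^21 ≡ 42, 3^14 ≡ 36, 3^6 ≡ 41 (mod 43); none is 1, so 3 has order 42 and is a primitive root.
The smallest primitive root mod 43 is g = 3.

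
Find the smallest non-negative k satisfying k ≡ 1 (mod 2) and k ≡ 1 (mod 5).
M = 2 × 5 = 10. M₁ = 5, y₁ ≡ 1 (mod 2). M₂ = 2, y₂ ≡ 3 (mod 5). k = 1×5×1 + 1×2×3 ≡ 1 (mod 10)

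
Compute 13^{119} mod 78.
13

Using successive squaring:
Binary expansion of 119: 1110111
Powers of 13 mod 78 (each is the square of the previous):
  13^1 ≡ 13 (mod 78)
  13^2 ≡ 13² = 169 ≡ 13 (mod 78)
  13^4 ≡ 13² = 169 ≡ 13 (mod 78)
  13^8 ≡ 13² = 169 ≡ 13 (mod 78)
  13^16 ≡ 13² = 169 ≡ 13 (mod 78)
  13^32 ≡ 13² = 169 ≡ 13 (mod 78)
  13^64 ≡ 13² = 169 ≡ 13 (mod 78)
119 = 64 + 32 + 16 + 4 + 2 + 1, so 13^119 = 13^64 × 13^32 × 13^16 × 13^4 × 13^2 × 13^1 ≡ 13 × 13 × 13 × 13 × 13 × 13 (mod 78)
Multiplying step by step:
  13 × 13 = 169 ≡ 13 (mod 78)
  13 × 13 = 169 ≡ 13 (mod 78)
  13 × 13 = 169 ≡ 13 (mod 78)
  13 × 13 = 169 ≡ 13 (mod 78)
  13 × 13 = 169 ≡ 13 (mod 78)
Result: 13^119 ≡ 13 (mod 78)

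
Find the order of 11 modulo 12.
Powers of 11 mod 12: 11^1≡11, 11^2≡1. Order = 2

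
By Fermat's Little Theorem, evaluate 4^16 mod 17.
By Fermat's Little Theorem, 4^{16} ≡ 1 (mod 17) since 17 is prime and gcd(4, 17) = 1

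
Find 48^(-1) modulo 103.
88

Using Extended Euclidean Algorithm:
gcd(48, 103) = 1
Bezout coefficients: 48 × -15 + 103 × 7 = 1
So 48 × -15 ≡ 1 (mod 103)
The inverse is -15 mod 103 = 88
Verification: 48 × 88 = 4224 = 41 × 103 + 1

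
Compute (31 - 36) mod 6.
1

(31 - 36) = -5
-5 mod 6 = 1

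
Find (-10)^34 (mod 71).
Using repeated squaring. (-10) ≡ 61 (mod 71). 34 = 32 + 2 (binary 100010). Repeated squaring mod 71: 61^1 ≡ 61; 61^2 ≡ 61² = 3721 ≡ 29; 61^4 ≡ 29² = 841 ≡ 60; 61^8 ≡ 60² = 3600 ≡ 50; 61^16 ≡ 50² = 2500 ≡ 15; 61^32 ≡ 15² = 225 ≡ 12. Multiply: (-10)^34 ≡ 61^32 × 61^2 ≡ 12 × 29 (mod 71): 12 × 29 = 348 ≡ 64. So (-10)^34 ≡ 64 (mod 71).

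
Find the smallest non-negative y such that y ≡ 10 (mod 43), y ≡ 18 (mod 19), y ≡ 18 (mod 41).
5471

Using the Chinese Remainder Theorem:
M = product of moduli = 33497
For equation 1: M_1 = 779, 779 ≡ 5 (mod 43), inverse of 779 mod 43 is 26 (check: 5 × 26 = 130 ≡ 1 (mod 43))
For equation 2: M_2 = 1763, 1763 ≡ 15 (mod 19), inverse of 1763 mod 19 is 14 (check: 15 × 14 = 210 ≡ 1 (mod 19))
For equation 3: M_3 = 817, 817 ≡ 38 (mod 41), inverse of 817 mod 41 is 27 (check: 38 × 27 = 1026 ≡ 1 (mod 41))
Combine: y ≡ Σ r_i×M_i×(M_i⁻¹ mod m_i) = 10×779×26 + 18×1763×14 + 18×817×27 = 202540 + 444276 + 397062 = 1043878
1043878 mod 33497 = 5471
y ≡ 5471 (mod 33497)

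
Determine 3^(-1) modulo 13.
3^(-1) ≡ 9 (mod 13). Verification: 3 × 9 = 27 ≡ 1 (mod 13)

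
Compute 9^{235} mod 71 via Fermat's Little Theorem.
20

By Fermat's Little Theorem, a^(p-1) ≡ 1 (mod p) for prime p and gcd(a, p) = 1
Here p = 71, so 9^70 ≡ 1 (mod 71)
We can reduce the exponent: 235 mod 70 = 25
So 9^235 ≡ 9^25 (mod 71)
Computing: 9^25 mod 71 = 20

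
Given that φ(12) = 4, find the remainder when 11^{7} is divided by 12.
By Euler: 11^{4} ≡ 1 (mod 12) since gcd(11, 12) = 1. 7 = 1×4 + 3. So 11^{7} ≡ 11^{3} ≡ 11 (mod 12)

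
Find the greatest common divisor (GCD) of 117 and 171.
9

Using the Euclidean algorithm:
117 = 0 × 171 + 117
171 = 1 × 117 + 54
117 = 2 × 54 + 9
54 = 6 × 9 + 0

GCD(117, 171) = 9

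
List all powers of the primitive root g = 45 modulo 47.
g^1, g^2, ..., g^{46} mod 47: {45, 4, 39, 16, 15, 17, 13, 21, 5, 37, 20, 7, 33, 28, 38, 18, 11, 25, 44, 6, 35, 24, 46, 2, 43, 8, 31, 32, 30, 34, 26, 42, 10, 27, 40, 14, 19, 9, 29, 36, 22, 3, 41, 12, 23, 1}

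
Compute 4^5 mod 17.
5 = 4 + 1 (binary 101). Repeated squaring mod 17: 4^1 ≡ 4; 4^2 ≡ 4² = 16 ≡ 16; 4^4 ≡ 16² = 256 ≡ 1. Multiply: 4^5 = 4^4 × 4^1 ≡ 1 × 4 (mod 17): 1 × 4 = 4 ≡ 4. So 4^5 ≡ 4 (mod 17).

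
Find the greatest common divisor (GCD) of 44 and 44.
44

Using the Euclidean algorithm:
44 = 1 × 44 + 0

GCD(44, 44) = 44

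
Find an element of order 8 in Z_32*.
3 has order 8 mod 32 since 3^{8} ≡ 1 (mod 32) and no smaller power works.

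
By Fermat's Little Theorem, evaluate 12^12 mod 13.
By Fermat's Little Theorem, 12^{12} ≡ 1 (mod 13) since 13 is prime and gcd(12, 13) = 1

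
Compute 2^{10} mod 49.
44

Using successive squaring:
Binary expansion of 10: 1010
Powers of 2 mod 49 (each is the square of the previous):
  2^1 ≡ 2 (mod 49)
  2^2 ≡ 2² = 4 ≡ 4 (mod 49)
  2^4 ≡ 4² = 16 ≡ 16 (mod 49)
  2^8 ≡ 16² = 256 ≡ 11 (mod 49)
10 = 8 + 2, so 2^10 = 2^8 × 2^2 ≡ 11 × 4 (mod 49)
Multiplying step by step:
  11 × 4 = 44 ≡ 44 (mod 49)
Result: 2^10 ≡ 44 (mod 49)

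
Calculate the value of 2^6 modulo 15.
6 = 4 + 2 (binary 110). Repeated squaring mod 15: 2^1 ≡ 2; 2^2 ≡ 2² = 4 ≡ 4; 2^4 ≡ 4² = 16 ≡ 1. Multiply: 2^6 = 2^4 × 2^2 ≡ 1 × 4 (mod 15): 1 × 4 = 4 ≡ 4. So 2^6 ≡ 4 (mod 15).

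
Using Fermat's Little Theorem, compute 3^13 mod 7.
By Fermat: 3^{6} ≡ 1 (mod 7). 13 = 2×6 + 1. So 3^{13} ≡ 3^{1} ≡ 3 (mod 7)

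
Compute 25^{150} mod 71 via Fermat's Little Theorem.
1

By Fermat's Little Theorem, a^(p-1) ≡ 1 (mod p) for prime p and gcd(a, p) = 1
Here p = 71, so 25^70 ≡ 1 (mod 71)
We can reduce the exponent: 150 mod 70 = 10
So 25^150 ≡ 25^10 (mod 71)
Computing: 25^10 mod 71 = 1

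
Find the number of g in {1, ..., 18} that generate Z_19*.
Number of primitive roots mod 19 = φ(18) = 6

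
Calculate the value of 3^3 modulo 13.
3 = 2 + 1 (binary 11). Repeated squaring mod 13: 3^1 ≡ 3; 3^2 ≡ 3² = 9 ≡ 9. Multiply: 3^3 = 3^2 × 3^1 ≡ 9 × 3 (mod 13): 9 × 3 = 27 ≡ 1. So 3^3 ≡ 1 (mod 13).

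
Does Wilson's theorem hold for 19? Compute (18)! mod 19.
(18)! mod 19 = 18. Since this equals -1 (mod 19), Wilson confirms 19 is prime.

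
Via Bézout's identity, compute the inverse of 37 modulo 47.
Extended GCD: 37(14) + 47(-11) = 1. So 37^(-1) ≡ 14 ≡ 14 (mod 47). Verify: 37 × 14 = 518 ≡ 1 (mod 47)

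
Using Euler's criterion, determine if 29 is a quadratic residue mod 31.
By Euler's criterion: 29^{15} ≡ 30 (mod 31). Since this equals -1 (≡ 30), 29 is not a QR.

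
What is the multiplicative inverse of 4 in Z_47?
4^(-1) ≡ 12 (mod 47). Verification: 4 × 12 = 48 ≡ 1 (mod 47)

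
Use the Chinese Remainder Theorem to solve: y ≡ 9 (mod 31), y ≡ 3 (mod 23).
164

Using the Chinese Remainder Theorem:
M = product of moduli = 713
For equation 1: M_1 = 23, 23 ≡ 23 (mod 31), inverse of 23 mod 31 is 27 (check: 23 × 27 = 621 ≡ 1 (mod 31))
For equation 2: M_2 = 31, 31 ≡ 8 (mod 23), inverse of 31 mod 23 is 3 (check: 8 × 3 = 24 ≡ 1 (mod 23))
Combine: y ≡ Σ r_i×M_i×(M_i⁻¹ mod m_i) = 9×23×27 + 3×31×3 = 5589 + 279 = 5868
5868 mod 713 = 164
y ≡ 164 (mod 713)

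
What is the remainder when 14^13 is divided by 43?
Using repeated squaring. 13 = 8 + 4 + 1 (binary 1101). Repeated squaring mod 43: 14^1 ≡ 14; 14^2 ≡ 14² = 196 ≡ 24; 14^4 ≡ 24² = 576 ≡ 17; 14^8 ≡ 17² = 289 ≡ 31. Multiply: 14^13 = 14^8 × 14^4 × 14^1 ≡ 31 × 17 × 14 (mod 43): 31 × 17 = 527 ≡ 11; 11 × 14 = 154 ≡ 25. So 14^13 ≡ 25 (mod 43).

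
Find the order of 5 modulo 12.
Powers of 5 mod 12: 5^1≡5, 5^2≡1. Order = 2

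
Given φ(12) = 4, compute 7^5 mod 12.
By Euler: 7^{4} ≡ 1 (mod 12) since gcd(7, 12) = 1. 5 = 1×4 + 1. So 7^{5} ≡ 7^{1} ≡ 7 (mod 12)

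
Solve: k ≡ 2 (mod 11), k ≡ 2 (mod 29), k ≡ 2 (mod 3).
M = 11 × 29 × 3 = 957. M₁ = 87, y₁ ≡ 10 (mod 11). M₂ = 33, y₂ ≡ 22 (mod 29). M₃ = 319, y₃ ≡ 1 (mod 3). k = 2×87×10 + 2×33×22 + 2×319×1 ≡ 2 (mod 957)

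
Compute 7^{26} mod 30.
19

Using successive squaring:
Binary expansion of 26: 11010
Powers of 7 mod 30 (each is the square of the previous):
  7^1 ≡ 7 (mod 30)
  7^2 ≡ 7² = 49 ≡ 19 (mod 30)
  7^4 ≡ 19² = 361 ≡ 1 (mod 30)
  7^8 ≡ 1² = 1 ≡ 1 (mod 30)
  7^16 ≡ 1² = 1 ≡ 1 (mod 30)
26 = 16 + 8 + 2, so 7^26 = 7^16 × 7^8 × 7^2 ≡ 1 × 1 × 19 (mod 30)
Multiplying step by step:
  1 × 1 = 1 ≡ 1 (mod 30)
  1 × 19 = 19 ≡ 19 (mod 30)
Result: 7^26 ≡ 19 (mod 30)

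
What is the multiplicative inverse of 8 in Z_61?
8^(-1) ≡ 23 (mod 61). Verification: 8 × 23 = 184 ≡ 1 (mod 61)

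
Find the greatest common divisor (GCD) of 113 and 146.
1

Using the Euclidean algorithm:
113 = 0 × 146 + 113
146 = 1 × 113 + 33
113 = 3 × 33 + 14
33 = 2 × 14 + 5
14 = 2 × 5 + 4
5 = 1 × 4 + 1
4 = 4 × 1 + 0

GCD(113, 146) = 1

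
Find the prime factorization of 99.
3^2 × 11

Divide by primes starting from smallest:
99 ÷ 3 = 33
33 ÷ 3 = 11
11 ÷ 11 = 1

99 = 3^2 × 11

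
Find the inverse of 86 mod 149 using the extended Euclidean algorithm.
Extended GCD: 86(26) + 149(-15) = 1. So 86^(-1) ≡ 26 ≡ 26 (mod 149). Verify: 86 × 26 = 2236 ≡ 1 (mod 149)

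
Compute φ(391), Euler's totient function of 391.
352

Prime factorization: 391 = 17 × 23
Using the formula φ(n) = n × Π(1 - 1/p) for each prime factor p:
φ(391) = 391 × (1 - 1/17) × (1 - 1/23)
φ(391) = 352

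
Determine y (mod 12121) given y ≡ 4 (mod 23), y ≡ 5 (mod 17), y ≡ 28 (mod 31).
10630

Using the Chinese Remainder Theorem:
M = product of moduli = 12121
For equation 1: M_1 = 527, 527 ≡ 21 (mod 23), inverse of 527 mod 23 is 11 (check: 21 × 11 = 231 ≡ 1 (mod 23))
For equation 2: M_2 = 713, 713 ≡ 16 (mod 17), inverse of 713 mod 17 is 16 (check: 16 × 16 = 256 ≡ 1 (mod 17))
For equation 3: M_3 = 391, 391 ≡ 19 (mod 31), inverse of 391 mod 31 is 18 (check: 19 × 18 = 342 ≡ 1 (mod 31))
Combine: y ≡ Σ r_i×M_i×(M_i⁻¹ mod m_i) = 4×527×11 + 5×713×16 + 28×391×18 = 23188 + 57040 + 197064 = 277292
277292 mod 12121 = 10630
y ≡ 10630 (mod 12121)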